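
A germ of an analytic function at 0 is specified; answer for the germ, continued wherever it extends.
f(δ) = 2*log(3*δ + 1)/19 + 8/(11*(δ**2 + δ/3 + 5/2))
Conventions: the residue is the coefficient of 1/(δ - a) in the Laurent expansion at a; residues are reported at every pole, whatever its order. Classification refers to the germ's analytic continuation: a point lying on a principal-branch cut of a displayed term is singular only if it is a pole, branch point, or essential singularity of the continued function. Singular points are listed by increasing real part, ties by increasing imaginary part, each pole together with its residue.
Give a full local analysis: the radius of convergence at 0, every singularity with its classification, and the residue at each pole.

Denominator factor (δ**2 + δ/3 + 5/2): discriminant -89/9, complex-conjugate roots (-1/6) + ((1/6)*sqrt(89))*i and (-1/6) - ((1/6)*sqrt(89))*i; poles of order 1, moduli (1/2)*sqrt(10) and (1/2)*sqrt(10).
Branch term (2/19)*log(1 - δ/(-1/3)): its argument vanishes at δ = -1/3, a logarithmic branch point, modulus 1/3.
The radius of convergence is the smallest modulus among the singular points: 1/3.
The branch term is analytic at (-1/6) - ((1/6)*sqrt(89))*i and contributes nothing to the residue; only the rational part matters.
The factor δ**2 + δ/3 + 5/2 splits as (δ - a)(δ - a') with a = (-1/6) - ((1/6)*sqrt(89))*i, a' = (-1/6) + ((1/6)*sqrt(89))*i. At the order-1 pole a set g(δ) = (δ - a)*(rational part) = [8/11] / (δ - a').
Simple pole: residue = g(a) at a = (-1/6) - ((1/6)*sqrt(89))*i, which is ((24/979)*sqrt(89))*i.
The branch term is analytic at (-1/6) + ((1/6)*sqrt(89))*i and contributes nothing to the residue; only the rational part matters.
The factor δ**2 + δ/3 + 5/2 splits as (δ - a)(δ - a') with a = (-1/6) + ((1/6)*sqrt(89))*i, a' = (-1/6) - ((1/6)*sqrt(89))*i. At the order-1 pole a set g(δ) = (δ - a)*(rational part) = [8/11] / (δ - a').
Simple pole: residue = g(a) at a = (-1/6) + ((1/6)*sqrt(89))*i, which is -((24/979)*sqrt(89))*i.
List the singular points by increasing real part (a conjugate pair: the negative imaginary part first).

Radius of convergence at 0: 1/3.
At -1/3: a logarithmic branch point.
At (-1/6) - ((1/6)*sqrt(89))*i: a pole of order 1; residue ((24/979)*sqrt(89))*i.
At (-1/6) + ((1/6)*sqrt(89))*i: a pole of order 1; residue -((24/979)*sqrt(89))*i.


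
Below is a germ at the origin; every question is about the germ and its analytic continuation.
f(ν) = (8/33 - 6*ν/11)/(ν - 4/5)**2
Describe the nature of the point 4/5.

The denominator factor ν - 4/5 vanishes at 4/5 and appears to the power 2; the numerator there equals -32/165, nonzero, and no other factor vanishes.
Hence a pole whose order is the multiplicity, 2.

The point is a pole of order 2.


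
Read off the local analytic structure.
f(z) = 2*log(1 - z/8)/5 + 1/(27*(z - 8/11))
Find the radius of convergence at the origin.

Denominator factor (z - 8/11): pole of order 1 at 8/11, modulus 8/11.
Branch term (2/5)*log(1 - z/(8)): its argument vanishes at z = 8, a logarithmic branch point, modulus 8.
The radius of convergence is the smallest modulus among the singular points: 8/11.

The radius of convergence is 8/11.


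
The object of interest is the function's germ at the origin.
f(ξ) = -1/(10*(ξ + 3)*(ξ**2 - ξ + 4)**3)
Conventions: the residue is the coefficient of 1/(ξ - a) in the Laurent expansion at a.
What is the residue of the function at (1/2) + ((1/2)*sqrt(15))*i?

The factor ξ**2 - ξ + 4 splits as (ξ - a)(ξ - a') with a = (1/2) + ((1/2)*sqrt(15))*i, a' = (1/2) - ((1/2)*sqrt(15))*i. At the order-3 pole a set g(ξ) = (ξ - a)^3*f(ξ) = [-1/(10*(ξ + 3))] / (ξ - a')^3.
Order-3 pole: residue = g''(a)/2; g''((1/2) + ((1/2)*sqrt(15))*i) = (1/40960) + ((581/5120000)*sqrt(15))*i, so the residue is (1/81920) + ((581/10240000)*sqrt(15))*i.

The residue is (1/81920) + ((581/10240000)*sqrt(15))*i.


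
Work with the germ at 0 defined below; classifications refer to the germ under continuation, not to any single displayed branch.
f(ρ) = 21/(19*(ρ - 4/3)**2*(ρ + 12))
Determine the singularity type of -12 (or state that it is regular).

The point is a pole of order 1.

The denominator factor ρ + 12 vanishes at -12 and appears to the power 1; the numerator there equals 21/19, nonzero, and no other factor vanishes.
Hence a pole whose order is the multiplicity, 1.


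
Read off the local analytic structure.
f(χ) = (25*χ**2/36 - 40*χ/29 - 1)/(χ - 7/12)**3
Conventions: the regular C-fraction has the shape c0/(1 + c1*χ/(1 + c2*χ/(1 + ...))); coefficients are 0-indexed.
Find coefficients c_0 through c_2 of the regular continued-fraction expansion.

Taylor coefficients (expand at 0): a_0 = 1728/343, a_1 = 2287872/69629, a_2 = 59009808/487403.
c0 = a_0 = 1728/343. Peel one level at a time: if S = 1 + c*χ/S' with S'(0) = 1, then c is the χ-coefficient of S and S' = c*χ/(S - 1).
S_1 = c0/f = 1 + (-1324/203)*χ + (27455377/1483524)*χ^2 + ...; c1 = -1324/203.
S_2 = c1*χ/(S_1 - 1) = 1 + (27455377/9675792)*χ + ...; c2 = 27455377/9675792.

The regular C-fraction coefficients are [1728/343, -1324/203, 27455377/9675792].


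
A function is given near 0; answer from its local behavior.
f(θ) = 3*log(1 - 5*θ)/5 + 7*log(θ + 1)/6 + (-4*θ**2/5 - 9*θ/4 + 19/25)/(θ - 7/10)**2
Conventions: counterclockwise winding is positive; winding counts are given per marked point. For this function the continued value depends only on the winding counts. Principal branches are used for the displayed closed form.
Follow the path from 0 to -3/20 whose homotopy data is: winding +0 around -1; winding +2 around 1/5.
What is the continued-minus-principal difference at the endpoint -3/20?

Continued minus principal equals (12/5)*pi*i.

The rational part is single-valued and drops out of the difference; each branch term changes only by its own monodromy.
(3/5)*log(1 - θ/(1/5)): each positive loop around 1/5 adds 2*pi*i to the log, so winding +2 contributes (3/5)*(2)*2*pi*i = (12/5)*pi*i.
(7/6)*log(1 - θ/(-1)): winding 0 around -1, so this term returns to its principal value, contribution 0.
Summing the contributions at θ = -3/20 gives (12/5)*pi*i.


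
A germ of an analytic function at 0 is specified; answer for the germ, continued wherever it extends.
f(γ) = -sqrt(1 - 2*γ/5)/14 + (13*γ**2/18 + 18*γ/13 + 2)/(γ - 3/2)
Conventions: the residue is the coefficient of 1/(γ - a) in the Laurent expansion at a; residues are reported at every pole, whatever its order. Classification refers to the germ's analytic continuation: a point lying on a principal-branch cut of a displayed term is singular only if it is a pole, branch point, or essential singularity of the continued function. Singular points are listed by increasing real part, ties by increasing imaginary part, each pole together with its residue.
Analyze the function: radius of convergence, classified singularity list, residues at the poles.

Denominator factor (γ - 3/2): pole of order 1 at 3/2, modulus 3/2.
Branch term (-1/14)*sqrt(1 - γ/(5/2)): its argument vanishes at γ = 5/2, a square-root branch point, modulus 5/2.
The radius of convergence is the smallest modulus among the singular points: 3/2.
The branch term is analytic at 3/2 and contributes nothing to the residue; only the rational part matters.
At the order-1 pole 3/2 set g(γ) = (γ - (3/2))*(rational part) = 13*γ**2/18 + 18*γ/13 + 2.
Simple pole: residue = g(a) at a = 3/2, which is 593/104.
List the singular points by increasing real part (a conjugate pair: the negative imaginary part first).

Radius of convergence at 0: 3/2.
At 3/2: a pole of order 1; residue 593/104.
At 5/2: an algebraic (square-root) branch point.


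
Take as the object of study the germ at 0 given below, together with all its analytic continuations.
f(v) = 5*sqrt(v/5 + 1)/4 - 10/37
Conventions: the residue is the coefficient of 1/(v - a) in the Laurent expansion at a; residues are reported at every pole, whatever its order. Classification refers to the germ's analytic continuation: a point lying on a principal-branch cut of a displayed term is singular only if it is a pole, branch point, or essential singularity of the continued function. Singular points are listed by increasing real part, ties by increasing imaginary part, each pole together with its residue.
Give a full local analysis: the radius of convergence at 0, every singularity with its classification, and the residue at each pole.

Branch term (5/4)*sqrt(1 - v/(-5)): its argument vanishes at v = -5, a square-root branch point, modulus 5.
The radius of convergence is the smallest modulus among the singular points: 5.

Radius of convergence at 0: 5.
At -5: an algebraic (square-root) branch point.


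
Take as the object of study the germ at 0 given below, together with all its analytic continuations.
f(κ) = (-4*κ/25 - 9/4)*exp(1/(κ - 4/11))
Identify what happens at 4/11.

The exponent 1/(κ - (4/11)) has a pole at 4/11, so exp(1/(κ - (4/11))) takes every nonzero value near it: an essential singularity (not a pole of any order).

The point is an essential singularity.


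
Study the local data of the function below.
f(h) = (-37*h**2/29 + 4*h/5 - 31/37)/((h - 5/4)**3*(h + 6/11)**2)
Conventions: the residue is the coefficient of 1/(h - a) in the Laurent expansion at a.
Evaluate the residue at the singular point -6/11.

At the order-2 pole -6/11 set g(h) = (h - (-6/11))^2*f(h) = (-37*h**2/29 + 4*h/5 - 31/37)/(h - 5/4)**3.
Order-2 pole: residue = g'(a); g'(-6/11) = 20631843584/208967184565, so the residue is 20631843584/208967184565.

The residue is 20631843584/208967184565.


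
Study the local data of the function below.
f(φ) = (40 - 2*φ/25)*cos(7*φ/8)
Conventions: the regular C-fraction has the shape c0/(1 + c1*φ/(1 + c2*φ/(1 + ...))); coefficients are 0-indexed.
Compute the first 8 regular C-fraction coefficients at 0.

The regular C-fraction coefficients are [40, 1/500, -765633/4000, 6125/32, 30625/18375192, 765673/2296899000, -70348657259/3062692000, 562740255/24501536].

Taylor coefficients (expand at 0): a_0 = 40, a_1 = -2/25, a_2 = -245/16, a_3 = 49/1600, a_4 = 12005/12288, a_5 = -2401/1228800, a_6 = -117649/4718592, a_7 = 117649/2359296000.
c0 = a_0 = 40. Peel one level at a time: if S = 1 + c*φ/S' with S'(0) = 1, then c is the φ-coefficient of S and S' = c*φ/(S - 1).
S_1 = c0/f = 1 + (1/500)*φ + (765633/2000000)*φ^2 + ...; c1 = 1/500.
S_2 = c1*φ/(S_1 - 1) = 1 + (-765633/4000)*φ + (37516017/1024)*φ^2 + ...; c2 = -765633/4000.
S_3 = c2*φ/(S_2 - 1) = 1 + (6125/32)*φ + (-187578125/588006144)*φ^2 + ...; c3 = 6125/32.
S_4 = c3*φ/(S_3 - 1) = 1 + (30625/18375192)*φ + (-187589885/337647681036864)*φ^2 + ...; c4 = 30625/18375192.
S_5 = c4*φ/(S_4 - 1) = 1 + (765673/2296899000)*φ + (70348657259/9187596000000)*φ^2 + ...; c5 = 765673/2296899000.
S_6 = c5*φ/(S_5 - 1) = 1 + (-70348657259/3062692000)*φ + (7917604264967452209/15008131658982400)*φ^2 + ...; c6 = -70348657259/3062692000.
S_7 = c6*φ/(S_6 - 1) = 1 + (562740255/24501536)*φ + ...; c7 = 562740255/24501536.


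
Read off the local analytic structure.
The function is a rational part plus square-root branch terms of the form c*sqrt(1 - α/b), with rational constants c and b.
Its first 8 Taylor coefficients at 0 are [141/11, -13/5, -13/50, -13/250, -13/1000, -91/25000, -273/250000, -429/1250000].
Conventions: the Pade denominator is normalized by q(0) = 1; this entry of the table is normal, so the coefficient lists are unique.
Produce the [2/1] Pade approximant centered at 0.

Taylor coefficients needed (read off): a_0 = 141/11, a_1 = -13/5, a_2 = -13/50, a_3 = -13/250.
Write the denominator as Q(α) = 1 + q1*α. Requiring Q*f - P = O(α^4) with deg P <= 2 kills the coefficients of α^3..α^3 in Q*f:
  α^3: a_3 + q1*a_2 = 0, i.e. -13/250 + (-13/50)*q1 = 0.
Solving this linear system: q1 = -1/5.
The numerator is Q*f truncated at degree 2: P0 = a_0 = 141/11; P1 = a_1 + q1*a_0 = -284/55; P2 = a_2 + q1*a_1 = 13/50.

The Pade approximant has numerator coefficients [141/11, -284/55, 13/50]; denominator coefficients [1, -1/5].


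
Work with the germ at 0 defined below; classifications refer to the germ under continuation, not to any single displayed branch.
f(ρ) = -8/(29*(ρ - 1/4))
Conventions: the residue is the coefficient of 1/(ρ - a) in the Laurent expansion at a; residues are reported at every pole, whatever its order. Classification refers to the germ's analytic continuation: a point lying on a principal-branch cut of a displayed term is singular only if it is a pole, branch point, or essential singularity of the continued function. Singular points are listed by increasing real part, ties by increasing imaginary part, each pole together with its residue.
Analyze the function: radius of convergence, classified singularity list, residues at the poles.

Denominator factor (ρ - 1/4): pole of order 1 at 1/4, modulus 1/4.
The radius of convergence is the smallest modulus among the singular points: 1/4.
At the order-1 pole 1/4 set g(ρ) = (ρ - (1/4))*f(ρ) = -8/29.
Simple pole: residue = g(a) at a = 1/4, which is -8/29.

Radius of convergence at 0: 1/4.
At 1/4: a pole of order 1; residue -8/29.


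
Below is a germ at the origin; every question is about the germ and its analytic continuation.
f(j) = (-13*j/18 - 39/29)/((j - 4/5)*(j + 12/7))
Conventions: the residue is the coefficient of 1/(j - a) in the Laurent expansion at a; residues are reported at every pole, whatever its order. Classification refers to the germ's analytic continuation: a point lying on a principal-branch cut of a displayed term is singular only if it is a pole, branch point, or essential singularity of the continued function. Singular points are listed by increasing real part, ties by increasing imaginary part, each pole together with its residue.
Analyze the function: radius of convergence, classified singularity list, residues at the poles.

Denominator factor (j - 4/5): pole of order 1 at 4/5, modulus 4/5.
Denominator factor (j + 12/7): pole of order 1 at -12/7, modulus 12/7.
The radius of convergence is the smallest modulus among the singular points: 4/5.
At the order-1 pole -12/7 set g(j) = (j - (-12/7))*f(j) = (-13*j/18 - 39/29)/(j - 4/5).
Simple pole: residue = g(a) at a = -12/7, which is 325/7656.
At the order-1 pole 4/5 set g(j) = (j - (4/5))*f(j) = (-13*j/18 - 39/29)/(j + 12/7).
Simple pole: residue = g(a) at a = 4/5, which is -17563/22968.
List the singular points by increasing real part (a conjugate pair: the negative imaginary part first).

Radius of convergence at 0: 4/5.
At -12/7: a pole of order 1; residue 325/7656.
At 4/5: a pole of order 1; residue -17563/22968.


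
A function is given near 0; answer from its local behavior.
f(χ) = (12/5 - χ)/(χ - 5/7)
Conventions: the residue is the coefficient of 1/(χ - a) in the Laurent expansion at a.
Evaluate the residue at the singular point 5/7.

At the order-1 pole 5/7 set g(χ) = (χ - (5/7))*f(χ) = 12/5 - χ.
Simple pole: residue = g(a) at a = 5/7, which is 59/35.

The residue is 59/35.


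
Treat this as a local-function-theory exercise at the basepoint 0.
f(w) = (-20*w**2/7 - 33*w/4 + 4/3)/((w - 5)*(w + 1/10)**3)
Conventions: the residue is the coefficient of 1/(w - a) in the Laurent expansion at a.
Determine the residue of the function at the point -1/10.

The residue is 2338250/2785671.

At the order-3 pole -1/10 set g(w) = (w - (-1/10))^3*f(w) = (-20*w**2/7 - 33*w/4 + 4/3)/(w - 5).
Order-3 pole: residue = g''(a)/2; g''(-1/10) = 4676500/2785671, so the residue is 2338250/2785671.


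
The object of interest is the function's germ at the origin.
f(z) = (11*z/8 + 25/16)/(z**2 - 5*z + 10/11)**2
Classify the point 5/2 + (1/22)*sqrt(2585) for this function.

The point is a pole of order 2.

The denominator factor z**2 - 5*z + 10/11 vanishes at 5/2 + (1/22)*sqrt(2585) and appears to the power 2; the numerator there equals 5 + (1/16)*sqrt(2585), nonzero, and no other factor vanishes.
Hence a pole whose order is the multiplicity, 2.


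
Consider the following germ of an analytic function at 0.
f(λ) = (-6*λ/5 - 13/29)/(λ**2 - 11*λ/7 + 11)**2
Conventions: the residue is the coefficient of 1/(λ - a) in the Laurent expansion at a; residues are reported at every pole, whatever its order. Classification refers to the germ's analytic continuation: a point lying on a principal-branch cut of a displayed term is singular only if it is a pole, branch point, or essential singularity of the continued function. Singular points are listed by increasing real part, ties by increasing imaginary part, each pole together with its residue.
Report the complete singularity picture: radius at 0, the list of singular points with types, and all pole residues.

Radius of convergence at 0: sqrt(11).
At (11/14) - ((1/14)*sqrt(2035))*i: a pole of order 2; residue -((138376/600477625)*sqrt(2035))*i.
At (11/14) + ((1/14)*sqrt(2035))*i: a pole of order 2; residue ((138376/600477625)*sqrt(2035))*i.

Denominator factor (λ**2 - 11*λ/7 + 11)^2: discriminant -2035/49, complex-conjugate roots (11/14) + ((1/14)*sqrt(2035))*i and (11/14) - ((1/14)*sqrt(2035))*i; poles of order 2, moduli sqrt(11) and sqrt(11).
The radius of convergence is the smallest modulus among the singular points: sqrt(11).
The factor λ**2 - 11*λ/7 + 11 splits as (λ - a)(λ - a') with a = (11/14) - ((1/14)*sqrt(2035))*i, a' = (11/14) + ((1/14)*sqrt(2035))*i. At the order-2 pole a set g(λ) = (λ - a)^2*f(λ) = [-6*λ/5 - 13/29] / (λ - a')^2.
Order-2 pole: residue = g'(a); g'((11/14) - ((1/14)*sqrt(2035))*i) = -((138376/600477625)*sqrt(2035))*i, so the residue is -((138376/600477625)*sqrt(2035))*i.
The factor λ**2 - 11*λ/7 + 11 splits as (λ - a)(λ - a') with a = (11/14) + ((1/14)*sqrt(2035))*i, a' = (11/14) - ((1/14)*sqrt(2035))*i. At the order-2 pole a set g(λ) = (λ - a)^2*f(λ) = [-6*λ/5 - 13/29] / (λ - a')^2.
Order-2 pole: residue = g'(a); g'((11/14) + ((1/14)*sqrt(2035))*i) = ((138376/600477625)*sqrt(2035))*i, so the residue is ((138376/600477625)*sqrt(2035))*i.
List the singular points by increasing real part (a conjugate pair: the negative imaginary part first).


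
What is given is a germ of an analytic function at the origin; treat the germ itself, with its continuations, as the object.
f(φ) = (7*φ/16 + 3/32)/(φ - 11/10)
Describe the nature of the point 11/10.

The point is a pole of order 1.

The denominator factor φ - 11/10 vanishes at 11/10 and appears to the power 1; the numerator there equals 23/40, nonzero, and no other factor vanishes.
Hence a pole whose order is the multiplicity, 1.


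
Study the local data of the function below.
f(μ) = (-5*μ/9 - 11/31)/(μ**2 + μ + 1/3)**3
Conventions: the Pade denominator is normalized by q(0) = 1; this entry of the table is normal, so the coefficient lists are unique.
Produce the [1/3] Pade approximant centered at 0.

The Pade approximant has numerator coefficients [-297/31, 11785337589/1289198209]; denominator coefficients [1, 269491059/41587039, 718071516/41587039, 815771007/41587039].

Taylor coefficients needed (expand at 0): a_0 = -297/31, a_1 = 2208/31, a_2 = -9180/31, a_3 = 27189/31, a_4 = -60993/31.
Write the denominator as Q(μ) = 1 + q1*μ + q2*μ^2 + q3*μ^3. Requiring Q*f - P = O(μ^5) with deg P <= 1 kills the coefficients of μ^2..μ^4 in Q*f:
  μ^2: a_2 + q1*a_1 + q2*a_0 = 0, i.e. -9180/31 + (2208/31)*q1 + (-297/31)*q2 = 0.
  μ^3: a_3 + q1*a_2 + q2*a_1 + q3*a_0 = 0, i.e. 27189/31 + (-9180/31)*q1 + (2208/31)*q2 + (-297/31)*q3 = 0.
  μ^4: a_4 + q1*a_3 + q2*a_2 + q3*a_1 = 0, i.e. -60993/31 + (27189/31)*q1 + (-9180/31)*q2 + (2208/31)*q3 = 0.
Solving this linear system: q1 = 269491059/41587039, q2 = 718071516/41587039, q3 = 815771007/41587039.
The numerator is Q*f truncated at degree 1: P0 = a_0 = -297/31; P1 = a_1 + q1*a_0 = 11785337589/1289198209.


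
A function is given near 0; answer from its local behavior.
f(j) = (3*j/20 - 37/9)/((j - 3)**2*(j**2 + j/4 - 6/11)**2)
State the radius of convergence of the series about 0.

Denominator factor (j**2 + j/4 - 6/11)^2: discriminant 395/176, real irrational roots -1/8 + (1/88)*sqrt(4345) and -1/8 - (1/88)*sqrt(4345); poles of order 2, moduli -1/8 + (1/88)*sqrt(4345) and 1/8 + (1/88)*sqrt(4345).
Denominator factor (j - 3)^2: pole of order 2 at 3, modulus 3.
The radius of convergence is the smallest modulus among the singular points: -1/8 + (1/88)*sqrt(4345).

The radius of convergence is -1/8 + (1/88)*sqrt(4345).


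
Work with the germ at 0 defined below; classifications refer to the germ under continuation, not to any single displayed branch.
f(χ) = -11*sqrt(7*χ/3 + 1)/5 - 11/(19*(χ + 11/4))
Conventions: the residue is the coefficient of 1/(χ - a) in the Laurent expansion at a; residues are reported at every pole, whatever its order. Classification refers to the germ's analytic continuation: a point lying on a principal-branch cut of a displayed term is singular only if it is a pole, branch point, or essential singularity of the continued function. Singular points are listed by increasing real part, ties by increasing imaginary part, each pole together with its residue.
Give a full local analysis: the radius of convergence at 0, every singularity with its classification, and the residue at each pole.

Radius of convergence at 0: 3/7.
At -11/4: a pole of order 1; residue -11/19.
At -3/7: an algebraic (square-root) branch point.

Denominator factor (χ + 11/4): pole of order 1 at -11/4, modulus 11/4.
Branch term (-11/5)*sqrt(1 - χ/(-3/7)): its argument vanishes at χ = -3/7, a square-root branch point, modulus 3/7.
The radius of convergence is the smallest modulus among the singular points: 3/7.
The branch term is analytic at -11/4 and contributes nothing to the residue; only the rational part matters.
At the order-1 pole -11/4 set g(χ) = (χ - (-11/4))*(rational part) = -11/19.
Simple pole: residue = g(a) at a = -11/4, which is -11/19.
List the singular points by increasing real part (a conjugate pair: the negative imaginary part first).


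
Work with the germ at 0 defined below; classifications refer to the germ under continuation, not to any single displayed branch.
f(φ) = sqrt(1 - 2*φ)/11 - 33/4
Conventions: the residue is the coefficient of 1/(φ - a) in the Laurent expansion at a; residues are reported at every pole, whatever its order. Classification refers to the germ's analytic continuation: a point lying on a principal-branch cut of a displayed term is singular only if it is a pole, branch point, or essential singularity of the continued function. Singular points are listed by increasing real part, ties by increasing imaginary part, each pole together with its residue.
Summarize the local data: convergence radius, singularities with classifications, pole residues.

Radius of convergence at 0: 1/2.
At 1/2: an algebraic (square-root) branch point.

Branch term (1/11)*sqrt(1 - φ/(1/2)): its argument vanishes at φ = 1/2, a square-root branch point, modulus 1/2.
The radius of convergence is the smallest modulus among the singular points: 1/2.


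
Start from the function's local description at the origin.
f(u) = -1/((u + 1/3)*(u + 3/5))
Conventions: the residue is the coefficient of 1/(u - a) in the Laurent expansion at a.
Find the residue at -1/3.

At the order-1 pole -1/3 set g(u) = (u - (-1/3))*f(u) = -1/(u + 3/5).
Simple pole: residue = g(a) at a = -1/3, which is -15/4.

The residue is -15/4.


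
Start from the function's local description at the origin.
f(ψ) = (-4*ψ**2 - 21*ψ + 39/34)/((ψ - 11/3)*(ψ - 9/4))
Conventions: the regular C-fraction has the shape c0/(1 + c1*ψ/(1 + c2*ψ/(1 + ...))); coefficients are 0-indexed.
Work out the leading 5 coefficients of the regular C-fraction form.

The regular C-fraction coefficients are [26/187, 22639/1287, -5448454/294307, 3102276736/185021325159, 1539452/8172681].

Taylor coefficients (expand at 0): a_0 = 26/187, a_1 = -45278/18513, a_2 = -4134250/1832787, a_3 = -239741486/181445913, a_4 = -12110156506/17963145387.
c0 = a_0 = 26/187. Peel one level at a time: if S = 1 + c*ψ/S' with S'(0) = 1, then c is the ψ-coefficient of S and S' = c*ψ/(S - 1).
S_1 = c0/f = 1 + (22639/1287)*ψ + (495314/1521)*ψ^2 + ...; c1 = 22639/1287.
S_2 = c1*ψ/(S_1 - 1) = 1 + (-5448454/294307)*ψ + (477273344/1537572963)*ψ^2 + ...; c2 = -5448454/294307.
S_3 = c2*ψ/(S_2 - 1) = 1 + (3102276736/185021325159)*ψ + (-210954818048/66792714727761)*ψ^2 + ...; c3 = 3102276736/185021325159.
S_4 = c3*ψ/(S_3 - 1) = 1 + (1539452/8172681)*ψ + ...; c4 = 1539452/8172681.


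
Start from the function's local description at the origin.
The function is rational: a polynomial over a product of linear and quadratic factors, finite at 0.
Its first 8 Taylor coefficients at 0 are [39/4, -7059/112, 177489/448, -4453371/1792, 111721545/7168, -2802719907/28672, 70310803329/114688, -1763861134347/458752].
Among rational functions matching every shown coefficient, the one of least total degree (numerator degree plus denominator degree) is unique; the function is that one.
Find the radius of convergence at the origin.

No rational of total degree below 3 reproduces all 8 coefficients; solving the [1/2] Pade equations on them gives f(ψ) = (13*ψ/14 + 13/4)/(ψ**2 + 9*ψ/4 + 1/3), whose expansion matches every shown term.
Denominator factor (ψ**2 + 9*ψ/4 + 1/3): discriminant 179/48, real irrational roots -9/8 + (1/24)*sqrt(537) and -9/8 - (1/24)*sqrt(537); poles of order 1, moduli 9/8 - (1/24)*sqrt(537) and 9/8 + (1/24)*sqrt(537).
The radius of convergence is the smallest modulus among the singular points: 9/8 - (1/24)*sqrt(537).

The radius of convergence is 9/8 - (1/24)*sqrt(537).


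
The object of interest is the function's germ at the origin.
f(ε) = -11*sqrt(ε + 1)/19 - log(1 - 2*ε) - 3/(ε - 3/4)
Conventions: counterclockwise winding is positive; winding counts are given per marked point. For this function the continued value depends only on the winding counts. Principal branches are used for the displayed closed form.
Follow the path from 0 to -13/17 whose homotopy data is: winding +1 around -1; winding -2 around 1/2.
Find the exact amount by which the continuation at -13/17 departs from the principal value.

The rational part is single-valued and drops out of the difference; each branch term changes only by its own monodromy.
(-11/19)*sqrt(1 - ε/(-1)): winding +1 is odd, the square root flips sign, contributing -2*(-11/19)*sqrt(1 - (-13/17)/(-1)) = -2*(-11/19)*sqrt(4/17) = (44/323)*sqrt(17).
(-1)*log(1 - ε/(1/2)): each positive loop around 1/2 adds 2*pi*i to the log, so winding -2 contributes (-1)*(-2)*2*pi*i = (4)*pi*i.
Summing the contributions at ε = -13/17 gives ((44/323)*sqrt(17)) + ((4)*pi)*i.

Continued minus principal equals ((44/323)*sqrt(17)) + ((4)*pi)*i.


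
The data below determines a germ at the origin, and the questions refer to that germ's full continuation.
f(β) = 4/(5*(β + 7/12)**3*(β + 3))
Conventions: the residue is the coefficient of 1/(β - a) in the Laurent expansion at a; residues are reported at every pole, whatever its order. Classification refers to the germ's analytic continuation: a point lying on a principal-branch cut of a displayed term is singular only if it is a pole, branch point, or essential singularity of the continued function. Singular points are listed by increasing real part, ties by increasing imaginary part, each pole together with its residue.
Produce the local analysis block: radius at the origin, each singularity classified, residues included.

Denominator factor (β + 7/12)^3: pole of order 3 at -7/12, modulus 7/12.
Denominator factor (β + 3): pole of order 1 at -3, modulus 3.
The radius of convergence is the smallest modulus among the singular points: 7/12.
At the order-1 pole -3 set g(β) = (β - (-3))*f(β) = 4/(5*(β + 7/12)**3).
Simple pole: residue = g(a) at a = -3, which is -6912/121945.
At the order-3 pole -7/12 set g(β) = (β - (-7/12))^3*f(β) = 4/(5*(β + 3)).
Order-3 pole: residue = g''(a)/2; g''(-7/12) = 13824/121945, so the residue is 6912/121945.
List the singular points by increasing real part (a conjugate pair: the negative imaginary part first).

Radius of convergence at 0: 7/12.
At -3: a pole of order 1; residue -6912/121945.
At -7/12: a pole of order 3; residue 6912/121945.


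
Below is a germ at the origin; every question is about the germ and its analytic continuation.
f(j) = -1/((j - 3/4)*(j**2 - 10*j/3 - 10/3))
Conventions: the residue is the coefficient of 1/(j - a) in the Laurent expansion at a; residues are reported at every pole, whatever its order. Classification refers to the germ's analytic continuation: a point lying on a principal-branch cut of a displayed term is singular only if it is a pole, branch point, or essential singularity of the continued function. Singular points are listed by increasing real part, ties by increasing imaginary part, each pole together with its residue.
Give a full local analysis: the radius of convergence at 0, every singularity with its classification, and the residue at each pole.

Radius of convergence at 0: 3/4.
At 5/3 - (1/3)*sqrt(55): a pole of order 1; residue -24/253 - (6/1265)*sqrt(55).
At 3/4: a pole of order 1; residue 48/253.
At 5/3 + (1/3)*sqrt(55): a pole of order 1; residue -24/253 + (6/1265)*sqrt(55).

Denominator factor (j**2 - 10*j/3 - 10/3): discriminant 220/9, real irrational roots 5/3 + (1/3)*sqrt(55) and 5/3 - (1/3)*sqrt(55); poles of order 1, moduli 5/3 + (1/3)*sqrt(55) and -5/3 + (1/3)*sqrt(55).
Denominator factor (j - 3/4): pole of order 1 at 3/4, modulus 3/4.
The radius of convergence is the smallest modulus among the singular points: 3/4.
The factor j**2 - 10*j/3 - 10/3 splits as (j - a)(j - a') with a = 5/3 - (1/3)*sqrt(55), a' = 5/3 + (1/3)*sqrt(55). At the order-1 pole a set g(j) = (j - a)*f(j) = [-1/(j - 3/4)] / (j - a').
Simple pole: residue = g(a) at a = 5/3 - (1/3)*sqrt(55), which is -24/253 - (6/1265)*sqrt(55).
At the order-1 pole 3/4 set g(j) = (j - (3/4))*f(j) = -1/(j**2 - 10*j/3 - 10/3).
Simple pole: residue = g(a) at a = 3/4, which is 48/253.
The factor j**2 - 10*j/3 - 10/3 splits as (j - a)(j - a') with a = 5/3 + (1/3)*sqrt(55), a' = 5/3 - (1/3)*sqrt(55). At the order-1 pole a set g(j) = (j - a)*f(j) = [-1/(j - 3/4)] / (j - a').
Simple pole: residue = g(a) at a = 5/3 + (1/3)*sqrt(55), which is -24/253 + (6/1265)*sqrt(55).
List the singular points by increasing real part (a conjugate pair: the negative imaginary part first).


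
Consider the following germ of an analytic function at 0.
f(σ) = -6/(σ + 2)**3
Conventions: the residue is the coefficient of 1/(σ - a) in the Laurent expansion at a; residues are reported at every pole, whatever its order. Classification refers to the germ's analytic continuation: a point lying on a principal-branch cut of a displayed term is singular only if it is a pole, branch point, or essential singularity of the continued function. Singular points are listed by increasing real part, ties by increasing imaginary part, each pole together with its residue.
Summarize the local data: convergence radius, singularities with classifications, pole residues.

Radius of convergence at 0: 2.
At -2: a pole of order 3; residue 0.

Denominator factor (σ + 2)^3: pole of order 3 at -2, modulus 2.
The radius of convergence is the smallest modulus among the singular points: 2.
At the order-3 pole -2 set g(σ) = (σ - (-2))^3*f(σ) = -6.
Order-3 pole: residue = g''(a)/2; g''(-2) = 0, so the residue is 0.


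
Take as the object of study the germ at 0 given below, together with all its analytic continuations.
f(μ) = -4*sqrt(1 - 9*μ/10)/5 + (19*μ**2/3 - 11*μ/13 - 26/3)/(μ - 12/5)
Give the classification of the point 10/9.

The point is an algebraic (square-root) branch point.

The term (-4/5)*sqrt(1 - μ/(10/9)) has argument 1 - 10/9/(10/9) = 0 at 10/9: a square-root (algebraic, two-sheeted) branch point; the remaining terms are analytic or single-valued there.


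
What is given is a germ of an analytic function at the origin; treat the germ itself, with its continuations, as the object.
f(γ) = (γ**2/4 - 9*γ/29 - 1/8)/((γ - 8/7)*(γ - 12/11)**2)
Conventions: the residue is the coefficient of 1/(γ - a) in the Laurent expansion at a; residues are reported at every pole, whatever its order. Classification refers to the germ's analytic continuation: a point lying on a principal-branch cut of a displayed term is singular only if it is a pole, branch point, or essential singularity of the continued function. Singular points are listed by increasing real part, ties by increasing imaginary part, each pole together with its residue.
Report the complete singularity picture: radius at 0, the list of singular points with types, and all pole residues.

Denominator factor (γ - 12/11)^2: pole of order 2 at 12/11, modulus 12/11.
Denominator factor (γ - 8/7): pole of order 1 at 8/7, modulus 8/7.
The radius of convergence is the smallest modulus among the singular points: 12/11.
At the order-2 pole 12/11 set g(γ) = (γ - (12/11))^2*f(γ) = (γ**2/4 - 9*γ/29 - 1/8)/(γ - 8/7).
Order-2 pole: residue = g'(a); g'(12/11) = 211589/3712, so the residue is 211589/3712.
At the order-1 pole 8/7 set g(γ) = (γ - (8/7))*f(γ) = (γ**2/4 - 9*γ/29 - 1/8)/(γ - 12/11)**2.
Simple pole: residue = g(a) at a = 8/7, which is -210661/3712.
List the singular points by increasing real part (a conjugate pair: the negative imaginary part first).

Radius of convergence at 0: 12/11.
At 12/11: a pole of order 2; residue 211589/3712.
At 8/7: a pole of order 1; residue -210661/3712.


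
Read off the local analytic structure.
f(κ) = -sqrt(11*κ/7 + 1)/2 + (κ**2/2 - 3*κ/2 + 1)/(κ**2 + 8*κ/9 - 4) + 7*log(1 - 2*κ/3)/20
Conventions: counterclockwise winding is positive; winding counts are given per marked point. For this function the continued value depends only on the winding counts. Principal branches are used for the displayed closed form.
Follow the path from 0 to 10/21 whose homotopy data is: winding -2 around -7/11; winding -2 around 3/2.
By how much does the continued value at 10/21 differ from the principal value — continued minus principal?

Continued minus principal equals -(7/5)*pi*i.

The rational part is single-valued and drops out of the difference; each branch term changes only by its own monodromy.
(-1/2)*sqrt(1 - κ/(-7/11)): winding -2 is even, the square root returns to the same sheet, contribution 0.
(7/20)*log(1 - κ/(3/2)): each positive loop around 3/2 adds 2*pi*i to the log, so winding -2 contributes (7/20)*(-2)*2*pi*i = -(7/5)*pi*i.
Summing the contributions at κ = 10/21 gives -(7/5)*pi*i.


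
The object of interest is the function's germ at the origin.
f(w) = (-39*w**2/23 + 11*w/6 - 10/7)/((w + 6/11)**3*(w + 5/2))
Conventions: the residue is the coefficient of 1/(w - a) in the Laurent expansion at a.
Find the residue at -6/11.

At the order-3 pole -6/11 set g(w) = (w - (-6/11))^3*f(w) = (-39*w**2/23 + 11*w/6 - 10/7)/(w + 5/2).
Order-3 pole: residue = g''(a)/2; g''(-6/11) = -170847160/38401881, so the residue is -85423580/38401881.

The residue is -85423580/38401881.


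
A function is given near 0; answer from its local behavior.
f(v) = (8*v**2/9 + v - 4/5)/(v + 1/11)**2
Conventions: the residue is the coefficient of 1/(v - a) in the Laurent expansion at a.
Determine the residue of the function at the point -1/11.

At the order-2 pole -1/11 set g(v) = (v - (-1/11))^2*f(v) = 8*v**2/9 + v - 4/5.
Order-2 pole: residue = g'(a); g'(-1/11) = 83/99, so the residue is 83/99.

The residue is 83/99.


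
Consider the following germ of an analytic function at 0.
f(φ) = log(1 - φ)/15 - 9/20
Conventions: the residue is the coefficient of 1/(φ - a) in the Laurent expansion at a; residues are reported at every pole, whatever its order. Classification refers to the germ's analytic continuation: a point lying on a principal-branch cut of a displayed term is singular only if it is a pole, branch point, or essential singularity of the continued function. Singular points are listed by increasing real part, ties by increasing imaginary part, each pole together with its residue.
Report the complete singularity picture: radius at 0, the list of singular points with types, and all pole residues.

Radius of convergence at 0: 1.
At 1: a logarithmic branch point.

Branch term (1/15)*log(1 - φ/(1)): its argument vanishes at φ = 1, a logarithmic branch point, modulus 1.
The radius of convergence is the smallest modulus among the singular points: 1.


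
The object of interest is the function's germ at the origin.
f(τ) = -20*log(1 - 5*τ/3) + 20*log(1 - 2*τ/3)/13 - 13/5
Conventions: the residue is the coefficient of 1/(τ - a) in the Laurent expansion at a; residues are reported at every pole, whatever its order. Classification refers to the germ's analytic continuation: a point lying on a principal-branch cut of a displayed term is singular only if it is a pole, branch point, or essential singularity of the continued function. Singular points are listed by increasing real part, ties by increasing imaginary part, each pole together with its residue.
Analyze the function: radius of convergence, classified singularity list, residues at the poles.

Radius of convergence at 0: 3/5.
At 3/5: a logarithmic branch point.
At 3/2: a logarithmic branch point.

Branch term (-20)*log(1 - τ/(3/5)): its argument vanishes at τ = 3/5, a logarithmic branch point, modulus 3/5.
Branch term (20/13)*log(1 - τ/(3/2)): its argument vanishes at τ = 3/2, a logarithmic branch point, modulus 3/2.
The radius of convergence is the smallest modulus among the singular points: 3/5.
List the singular points by increasing real part (a conjugate pair: the negative imaginary part first).


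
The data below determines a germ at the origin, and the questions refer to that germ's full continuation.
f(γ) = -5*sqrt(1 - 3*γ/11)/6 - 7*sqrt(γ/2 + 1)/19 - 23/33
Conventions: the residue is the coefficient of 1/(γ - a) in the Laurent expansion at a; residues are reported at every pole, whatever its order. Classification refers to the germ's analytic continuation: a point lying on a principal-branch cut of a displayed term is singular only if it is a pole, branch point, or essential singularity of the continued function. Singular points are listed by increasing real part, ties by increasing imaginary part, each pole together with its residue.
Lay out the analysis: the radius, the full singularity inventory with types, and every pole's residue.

Branch term (-7/19)*sqrt(1 - γ/(-2)): its argument vanishes at γ = -2, a square-root branch point, modulus 2.
Branch term (-5/6)*sqrt(1 - γ/(11/3)): its argument vanishes at γ = 11/3, a square-root branch point, modulus 11/3.
The radius of convergence is the smallest modulus among the singular points: 2.
List the singular points by increasing real part (a conjugate pair: the negative imaginary part first).

Radius of convergence at 0: 2.
At -2: an algebraic (square-root) branch point.
At 11/3: an algebraic (square-root) branch point.


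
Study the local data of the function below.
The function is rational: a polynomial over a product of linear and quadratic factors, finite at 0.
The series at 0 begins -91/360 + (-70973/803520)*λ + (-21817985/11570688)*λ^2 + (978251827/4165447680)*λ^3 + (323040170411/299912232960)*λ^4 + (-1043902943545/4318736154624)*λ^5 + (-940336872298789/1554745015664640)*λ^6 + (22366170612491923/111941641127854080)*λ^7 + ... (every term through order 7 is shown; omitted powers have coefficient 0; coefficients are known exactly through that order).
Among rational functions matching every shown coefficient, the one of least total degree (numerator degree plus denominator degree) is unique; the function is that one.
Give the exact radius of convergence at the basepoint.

The radius of convergence is (2/7)*sqrt(21).

No rational of total degree below 4 reproduces all 8 coefficients; solving the [2/2] Pade equations on them gives f(λ) = (-7*λ**2/2 - 6*λ/31 - 13/30)/(λ**2 + λ/6 + 12/7), whose expansion matches every shown term.
Denominator factor (λ**2 + λ/6 + 12/7): discriminant -1721/252, complex-conjugate roots (-1/12) + ((1/84)*sqrt(12047))*i and (-1/12) - ((1/84)*sqrt(12047))*i; poles of order 1, moduli (2/7)*sqrt(21) and (2/7)*sqrt(21).
The radius of convergence is the smallest modulus among the singular points: (2/7)*sqrt(21).


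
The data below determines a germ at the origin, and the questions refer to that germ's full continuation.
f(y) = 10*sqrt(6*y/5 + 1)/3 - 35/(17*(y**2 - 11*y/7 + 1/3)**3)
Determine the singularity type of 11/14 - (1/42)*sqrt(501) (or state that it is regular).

The point is a pole of order 3.

The denominator factor y**2 - 11*y/7 + 1/3 vanishes at 11/14 - (1/42)*sqrt(501) and appears to the power 3; the numerator there equals -35/17, nonzero, and no other factor vanishes.
The branch terms are analytic at this point.
Hence a pole whose order is the multiplicity, 3.
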